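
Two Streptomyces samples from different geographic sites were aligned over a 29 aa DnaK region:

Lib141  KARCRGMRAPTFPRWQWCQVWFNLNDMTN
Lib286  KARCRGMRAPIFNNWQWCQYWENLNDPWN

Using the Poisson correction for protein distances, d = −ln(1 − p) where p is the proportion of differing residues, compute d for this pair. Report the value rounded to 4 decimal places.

Mismatches occur at site 11 (T→I), site 13 (P→N), site 14 (R→N), site 20 (V→Y), site 22 (F→E), site 27 (M→P), site 28 (T→W).
p = 7/29 = 0.241379.
d = −ln(1 − 0.241379) = −ln(0.758621) = 0.2763.

0.2763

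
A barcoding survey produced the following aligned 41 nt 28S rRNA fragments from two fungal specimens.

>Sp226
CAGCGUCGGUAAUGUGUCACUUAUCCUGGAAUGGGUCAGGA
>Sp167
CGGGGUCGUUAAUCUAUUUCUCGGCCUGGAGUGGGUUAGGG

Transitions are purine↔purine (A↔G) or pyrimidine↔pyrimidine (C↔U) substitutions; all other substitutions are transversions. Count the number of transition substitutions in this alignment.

The sequences differ at positions 2 (A/G, transition), 4 (C/G, transversion), 9 (G/U, transversion), 14 (G/C, transversion), 16 (G/A, transition), 18 (C/U, transition), 19 (A/U, transversion), 22 (U/C, transition), 23 (A/G, transition), 24 (U/G, transversion), 31 (A/G, transition), 37 (C/U, transition), 41 (A/G, transition).
Of the 13 differences, 8 transitions and 5 transversions, so the answer is 8.

8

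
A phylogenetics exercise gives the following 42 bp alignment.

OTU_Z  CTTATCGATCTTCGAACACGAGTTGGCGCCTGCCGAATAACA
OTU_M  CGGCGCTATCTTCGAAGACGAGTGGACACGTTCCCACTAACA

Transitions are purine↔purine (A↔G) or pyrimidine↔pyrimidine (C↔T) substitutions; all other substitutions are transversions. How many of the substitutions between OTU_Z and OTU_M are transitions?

Mismatches occur at site 2 (T→G, transversion), site 3 (T→G, transversion), site 4 (A→C, transversion), site 5 (T→G, transversion), site 7 (G→T, transversion), site 17 (C→G, transversion), site 24 (T→G, transversion), site 26 (G→A, transition), site 28 (G→A, transition), site 30 (C→G, transversion), site 32 (G→T, transversion), site 35 (G→C, transversion), site 37 (A→C, transversion).
Of the 13 differences, 2 transitions and 11 transversions, so the answer is 2.

2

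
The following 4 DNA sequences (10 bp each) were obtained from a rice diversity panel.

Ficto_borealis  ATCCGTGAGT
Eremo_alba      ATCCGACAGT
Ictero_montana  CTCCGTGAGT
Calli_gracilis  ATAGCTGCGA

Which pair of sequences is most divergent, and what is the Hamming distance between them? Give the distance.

7

Pairwise Hamming distances:
  Ficto_borealis vs Eremo_alba: 2
  Ficto_borealis vs Ictero_montana: 1
  Ficto_borealis vs Calli_gracilis: 5
  Eremo_alba vs Ictero_montana: 3
  Eremo_alba vs Calli_gracilis: 7
  Ictero_montana vs Calli_gracilis: 6
The largest is 7, between Eremo_alba and Calli_gracilis.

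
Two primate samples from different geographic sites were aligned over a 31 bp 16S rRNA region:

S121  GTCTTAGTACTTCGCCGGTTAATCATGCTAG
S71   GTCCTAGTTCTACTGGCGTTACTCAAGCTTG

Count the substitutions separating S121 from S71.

The sequences differ at positions 4 (T/C), 9 (A/T), 12 (T/A), 14 (G/T), 15 (C/G), 16 (C/G), 17 (G/C), 22 (A/C), 26 (T/A), 30 (A/T).
That gives 10 mismatches out of 31 aligned sites, so the Hamming distance is 10.

10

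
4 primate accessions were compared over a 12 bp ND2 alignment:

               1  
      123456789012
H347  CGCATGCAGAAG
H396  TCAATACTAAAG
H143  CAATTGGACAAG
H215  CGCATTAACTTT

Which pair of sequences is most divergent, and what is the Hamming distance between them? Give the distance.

Pairwise Hamming distances:
  H347 vs H396: 6
  H347 vs H143: 5
  H347 vs H215: 6
  H396 vs H143: 7
  H396 vs H215: 10
  H143 vs H215: 8
The largest is 10, between H396 and H215.

10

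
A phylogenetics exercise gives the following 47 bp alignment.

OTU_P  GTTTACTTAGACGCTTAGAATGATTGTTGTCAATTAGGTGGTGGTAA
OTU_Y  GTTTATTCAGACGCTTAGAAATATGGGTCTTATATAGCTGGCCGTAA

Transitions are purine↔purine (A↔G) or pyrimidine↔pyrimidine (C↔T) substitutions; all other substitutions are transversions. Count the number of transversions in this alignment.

9

Differing sites — 6:C/T (Ti); 8:T/C (Ti); 21:T/A (Tv); 22:G/T (Tv); 25:T/G (Tv); 27:T/G (Tv); 29:G/C (Tv); 31:C/T (Ti); 33:A/T (Tv); 34:T/A (Tv); 38:G/C (Tv); 42:T/C (Ti); 43:G/C (Tv).
Of the 13 differences, 4 transitions and 9 transversions, so the answer is 9.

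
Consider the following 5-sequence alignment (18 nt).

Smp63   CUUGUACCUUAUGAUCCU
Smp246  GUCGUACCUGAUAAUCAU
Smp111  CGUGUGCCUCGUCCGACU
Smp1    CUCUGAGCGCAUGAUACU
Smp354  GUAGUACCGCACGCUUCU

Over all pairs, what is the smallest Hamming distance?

5

Pairwise Hamming distances:
  Smp63 vs Smp246: 5
  Smp63 vs Smp111: 8
  Smp63 vs Smp1: 7
  Smp63 vs Smp354: 7
  Smp246 vs Smp111: 11
  Smp246 vs Smp1: 9
  Smp246 vs Smp354: 8
  Smp111 vs Smp1: 11
  Smp111 vs Smp354: 10
  Smp1 vs Smp354: 8
The smallest is 5, between Smp63 and Smp246.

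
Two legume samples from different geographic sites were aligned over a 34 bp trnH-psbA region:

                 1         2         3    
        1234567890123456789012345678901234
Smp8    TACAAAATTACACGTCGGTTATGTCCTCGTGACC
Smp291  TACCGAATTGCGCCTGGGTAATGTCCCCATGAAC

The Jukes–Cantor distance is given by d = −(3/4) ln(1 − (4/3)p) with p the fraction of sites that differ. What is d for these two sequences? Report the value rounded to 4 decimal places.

Differing sites — 4:A/C; 5:A/G; 10:A/G; 12:A/G; 14:G/C; 16:C/G; 20:T/A; 27:T/C; 29:G/A; 33:C/A.
p = 10/34 = 0.294118.
d = −0.75 · ln(1 − (4/3)·0.294118) = −0.75 · ln(0.607843) = −0.75 · (-0.497839) = 0.3734.

0.3734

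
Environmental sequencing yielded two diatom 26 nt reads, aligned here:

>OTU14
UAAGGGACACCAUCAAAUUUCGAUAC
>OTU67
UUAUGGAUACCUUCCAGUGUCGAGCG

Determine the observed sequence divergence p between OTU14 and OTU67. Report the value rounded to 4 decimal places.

The sequences differ at positions 2 (A/U), 4 (G/U), 8 (C/U), 12 (A/U), 15 (A/C), 17 (A/G), 19 (U/G), 24 (U/G), 25 (A/C), 26 (C/G).
There are 10 differences over 26 sites, so p = 10/26 = 0.3846.

0.3846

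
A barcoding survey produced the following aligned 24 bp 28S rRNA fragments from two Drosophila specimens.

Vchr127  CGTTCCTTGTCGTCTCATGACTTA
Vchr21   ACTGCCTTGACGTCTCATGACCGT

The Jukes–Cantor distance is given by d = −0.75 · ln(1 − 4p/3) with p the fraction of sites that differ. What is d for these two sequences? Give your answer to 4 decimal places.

0.3694

Mismatches occur at site 1 (C→A), site 2 (G→C), site 4 (T→G), site 10 (T→A), site 22 (T→C), site 23 (T→G), site 24 (A→T).
p = 7/24 = 0.291667.
d = −0.75 · ln(1 − (4/3)·0.291667) = −0.75 · ln(0.611111) = −0.75 · (-0.492477) = 0.3694.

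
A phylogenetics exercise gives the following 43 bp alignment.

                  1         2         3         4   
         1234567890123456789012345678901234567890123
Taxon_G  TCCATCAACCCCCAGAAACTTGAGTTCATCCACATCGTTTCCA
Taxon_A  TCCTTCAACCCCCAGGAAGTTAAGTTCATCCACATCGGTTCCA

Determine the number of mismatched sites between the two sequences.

5

Differing sites — 4:A/T; 16:A/G; 19:C/G; 22:G/A; 38:T/G.
That gives 5 mismatches out of 43 aligned sites, so the Hamming distance is 5.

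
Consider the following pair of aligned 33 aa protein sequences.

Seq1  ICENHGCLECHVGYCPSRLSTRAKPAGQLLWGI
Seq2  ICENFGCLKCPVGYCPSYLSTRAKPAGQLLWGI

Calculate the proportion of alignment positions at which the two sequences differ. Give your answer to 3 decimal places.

0.121

The sequences differ at positions 5 (H/F), 9 (E/K), 11 (H/P), 18 (R/Y).
There are 4 differences over 33 sites, so p = 4/33 = 0.121.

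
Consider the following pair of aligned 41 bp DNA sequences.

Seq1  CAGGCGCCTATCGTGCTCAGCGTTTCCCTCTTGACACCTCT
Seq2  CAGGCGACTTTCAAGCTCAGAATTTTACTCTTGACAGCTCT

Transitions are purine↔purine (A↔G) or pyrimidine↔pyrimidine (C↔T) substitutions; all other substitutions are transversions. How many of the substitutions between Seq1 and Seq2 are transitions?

3

Mismatches occur at site 7 (C↔A, transversion), site 10 (A↔T, transversion), site 13 (G↔A, transition), site 14 (T↔A, transversion), site 21 (C↔A, transversion), site 22 (G↔A, transition), site 26 (C↔T, transition), site 27 (C↔A, transversion), site 37 (C↔G, transversion).
Of the 9 differences, 3 transitions and 6 transversions, so the answer is 3.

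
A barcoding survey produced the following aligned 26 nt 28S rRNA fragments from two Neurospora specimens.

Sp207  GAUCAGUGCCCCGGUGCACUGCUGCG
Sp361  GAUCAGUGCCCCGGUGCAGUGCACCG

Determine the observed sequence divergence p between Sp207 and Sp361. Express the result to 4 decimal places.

0.1154

Differing sites — 19:C/G; 23:U/A; 24:G/C.
There are 3 differences over 26 sites, so p = 3/26 = 0.1154.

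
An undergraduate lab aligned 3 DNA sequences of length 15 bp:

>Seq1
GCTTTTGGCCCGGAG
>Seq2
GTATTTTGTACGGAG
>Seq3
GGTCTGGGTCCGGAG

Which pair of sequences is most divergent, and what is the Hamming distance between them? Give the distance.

Pairwise Hamming distances:
  Seq1 vs Seq2: 5
  Seq1 vs Seq3: 4
  Seq2 vs Seq3: 6
The largest is 6, between Seq2 and Seq3.

6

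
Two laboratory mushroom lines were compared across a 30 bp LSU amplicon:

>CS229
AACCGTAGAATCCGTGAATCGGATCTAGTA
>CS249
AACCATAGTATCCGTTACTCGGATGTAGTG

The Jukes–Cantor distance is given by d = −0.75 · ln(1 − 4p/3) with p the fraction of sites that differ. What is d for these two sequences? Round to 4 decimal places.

0.2326

Differing sites — 5:G/A; 9:A/T; 16:G/T; 18:A/C; 25:C/G; 30:A/G.
p = 6/30 = 0.200000.
d = −0.75 · ln(1 − (4/3)·0.200000) = −0.75 · ln(0.733333) = −0.75 · (-0.310155) = 0.2326.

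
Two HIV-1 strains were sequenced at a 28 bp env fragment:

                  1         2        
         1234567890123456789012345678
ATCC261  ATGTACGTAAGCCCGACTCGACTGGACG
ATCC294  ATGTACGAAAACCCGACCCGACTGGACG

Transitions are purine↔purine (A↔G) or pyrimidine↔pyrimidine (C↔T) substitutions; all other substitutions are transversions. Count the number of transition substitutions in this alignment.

Differing sites — 8:T/A (Tv); 11:G/A (Ti); 18:T/C (Ti).
Of the 3 differences, 2 transitions and 1 transversion, so the answer is 2.

2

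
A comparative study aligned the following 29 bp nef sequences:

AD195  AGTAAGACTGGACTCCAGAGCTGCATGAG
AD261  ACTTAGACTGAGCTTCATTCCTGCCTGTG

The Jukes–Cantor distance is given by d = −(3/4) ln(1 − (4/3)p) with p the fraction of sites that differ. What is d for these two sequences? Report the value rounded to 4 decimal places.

0.4618

Mismatches occur at site 2 (G/C), site 4 (A/T), site 11 (G/A), site 12 (A/G), site 15 (C/T), site 18 (G/T), site 19 (A/T), site 20 (G/C), site 25 (A/C), site 28 (A/T).
p = 10/29 = 0.344828.
d = −0.75 · ln(1 − (4/3)·0.344828) = −0.75 · ln(0.540229) = −0.75 · (-0.615762) = 0.4618.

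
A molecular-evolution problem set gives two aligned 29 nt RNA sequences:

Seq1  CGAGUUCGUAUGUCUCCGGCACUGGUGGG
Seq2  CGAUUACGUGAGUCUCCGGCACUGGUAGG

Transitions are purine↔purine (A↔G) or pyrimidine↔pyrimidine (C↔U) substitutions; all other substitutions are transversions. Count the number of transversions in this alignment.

Mismatches occur at site 4 (G→U, transversion), site 6 (U→A, transversion), site 10 (A→G, transition), site 11 (U→A, transversion), site 27 (G→A, transition).
Of the 5 differences, 2 transitions and 3 transversions, so the answer is 3.

3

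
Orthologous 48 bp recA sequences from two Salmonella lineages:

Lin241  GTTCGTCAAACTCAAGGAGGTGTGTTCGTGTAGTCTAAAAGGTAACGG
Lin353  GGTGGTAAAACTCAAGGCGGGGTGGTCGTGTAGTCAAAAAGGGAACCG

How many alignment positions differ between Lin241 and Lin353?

Differing sites — 2:T/G; 4:C/G; 7:C/A; 18:A/C; 21:T/G; 25:T/G; 36:T/A; 43:T/G; 47:G/C.
That gives 9 mismatches out of 48 aligned sites, so the Hamming distance is 9.

9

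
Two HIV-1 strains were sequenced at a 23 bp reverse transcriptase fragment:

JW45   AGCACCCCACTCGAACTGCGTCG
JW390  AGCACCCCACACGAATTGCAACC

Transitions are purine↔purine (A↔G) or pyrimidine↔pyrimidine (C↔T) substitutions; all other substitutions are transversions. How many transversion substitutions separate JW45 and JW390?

Mismatches occur at site 11 (T↔A, transversion), site 16 (C↔T, transition), site 20 (G↔A, transition), site 21 (T↔A, transversion), site 23 (G↔C, transversion).
Of the 5 differences, 2 transitions and 3 transversions, so the answer is 3.

3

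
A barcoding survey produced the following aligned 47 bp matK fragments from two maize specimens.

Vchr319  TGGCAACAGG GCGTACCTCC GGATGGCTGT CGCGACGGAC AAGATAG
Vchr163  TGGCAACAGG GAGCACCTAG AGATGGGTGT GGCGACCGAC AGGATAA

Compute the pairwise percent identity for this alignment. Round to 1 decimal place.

78.7%

The sequences differ at positions 12 (C/A), 14 (T/C), 19 (C/A), 20 (C/G), 21 (G/A), 27 (C/G), 31 (C/G), 37 (G/C), 42 (A/G), 47 (G/A).
37 of the 47 sites match, so the percent identity is 37/47 × 100 = 78.7%.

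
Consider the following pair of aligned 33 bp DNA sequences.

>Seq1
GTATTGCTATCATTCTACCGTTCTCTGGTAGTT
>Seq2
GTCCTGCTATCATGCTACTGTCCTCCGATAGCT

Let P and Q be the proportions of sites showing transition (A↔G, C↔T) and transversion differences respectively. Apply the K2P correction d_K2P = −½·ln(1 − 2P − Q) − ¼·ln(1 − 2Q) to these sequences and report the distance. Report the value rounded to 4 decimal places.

The sequences differ at positions 3 (A/C, transversion), 4 (T/C, transition), 14 (T/G, transversion), 19 (C/T, transition), 22 (T/C, transition), 26 (T/C, transition), 28 (G/A, transition), 32 (T/C, transition).
Of the 8 differences, 6 transitions and 2 transversions over 33 sites: P = 6/33 = 0.181818, Q = 2/33 = 0.060606.
d = −0.5·ln(0.575758) − 0.25·ln(0.878788) = −0.5·(-0.552068) − 0.25·(-0.129212) = 0.3083.

0.3083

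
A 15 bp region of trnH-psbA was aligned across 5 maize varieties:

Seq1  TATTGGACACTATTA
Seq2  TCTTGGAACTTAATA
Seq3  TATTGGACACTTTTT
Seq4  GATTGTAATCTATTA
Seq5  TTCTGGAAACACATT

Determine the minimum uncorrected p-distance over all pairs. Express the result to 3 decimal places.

Pairwise Hamming distances:
  Seq1 vs Seq2: 5
  Seq1 vs Seq3: 2
  Seq1 vs Seq4: 4
  Seq1 vs Seq5: 7
  Seq2 vs Seq3: 7
  Seq2 vs Seq4: 6
  Seq2 vs Seq5: 7
  Seq3 vs Seq4: 6
  Seq3 vs Seq5: 6
  Seq4 vs Seq5: 9
The smallest is 2 mismatches, between Seq1 and Seq3; p = 2/15 = 0.133.

0.133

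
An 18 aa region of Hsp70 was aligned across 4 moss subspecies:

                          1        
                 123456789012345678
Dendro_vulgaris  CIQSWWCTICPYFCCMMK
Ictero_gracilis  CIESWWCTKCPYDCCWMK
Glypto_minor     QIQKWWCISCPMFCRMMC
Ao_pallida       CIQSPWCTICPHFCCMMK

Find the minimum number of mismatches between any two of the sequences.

2

Pairwise Hamming distances:
  Dendro_vulgaris vs Ictero_gracilis: 4
  Dendro_vulgaris vs Glypto_minor: 7
  Dendro_vulgaris vs Ao_pallida: 2
  Ictero_gracilis vs Glypto_minor: 10
  Ictero_gracilis vs Ao_pallida: 6
  Glypto_minor vs Ao_pallida: 8
The smallest is 2, between Dendro_vulgaris and Ao_pallida.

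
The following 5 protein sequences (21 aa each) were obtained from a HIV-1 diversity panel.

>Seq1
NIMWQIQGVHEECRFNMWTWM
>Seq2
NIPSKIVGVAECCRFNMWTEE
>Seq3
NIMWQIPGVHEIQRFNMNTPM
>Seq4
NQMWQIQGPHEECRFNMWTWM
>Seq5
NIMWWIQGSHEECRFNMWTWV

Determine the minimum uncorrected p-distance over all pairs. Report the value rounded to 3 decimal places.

Pairwise Hamming distances:
  Seq1 vs Seq2: 8
  Seq1 vs Seq3: 5
  Seq1 vs Seq4: 2
  Seq1 vs Seq5: 3
  Seq2 vs Seq3: 10
  Seq2 vs Seq4: 10
  Seq2 vs Seq5: 9
  Seq3 vs Seq4: 7
  Seq3 vs Seq5: 8
  Seq4 vs Seq5: 4
The smallest is 2 mismatches, between Seq1 and Seq4; p = 2/21 = 0.095.

0.095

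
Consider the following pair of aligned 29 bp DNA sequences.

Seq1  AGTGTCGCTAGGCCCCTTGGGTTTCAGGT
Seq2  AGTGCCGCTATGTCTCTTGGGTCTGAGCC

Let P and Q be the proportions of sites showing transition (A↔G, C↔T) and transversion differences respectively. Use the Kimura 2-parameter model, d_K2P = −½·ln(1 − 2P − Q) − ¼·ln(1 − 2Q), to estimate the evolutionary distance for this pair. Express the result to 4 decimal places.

The sequences differ at positions 5 (T/C, transition), 11 (G/T, transversion), 13 (C/T, transition), 15 (C/T, transition), 23 (T/C, transition), 25 (C/G, transversion), 28 (G/C, transversion), 29 (T/C, transition).
Of the 8 differences, 5 transitions and 3 transversions over 29 sites: P = 5/29 = 0.172414, Q = 3/29 = 0.103448.
d = −0.5·ln(0.551724) − 0.25·ln(0.793104) = −0.5·(-0.594707) − 0.25·(-0.231801) = 0.3553.

0.3553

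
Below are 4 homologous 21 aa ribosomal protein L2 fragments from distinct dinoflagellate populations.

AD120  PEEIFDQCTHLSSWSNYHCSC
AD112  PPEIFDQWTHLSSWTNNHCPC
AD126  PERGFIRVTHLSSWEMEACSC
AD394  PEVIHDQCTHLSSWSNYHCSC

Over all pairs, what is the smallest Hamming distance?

2

Pairwise Hamming distances:
  AD120 vs AD112: 5
  AD120 vs AD126: 9
  AD120 vs AD394: 2
  AD112 vs AD126: 11
  AD112 vs AD394: 7
  AD126 vs AD394: 10
The smallest is 2, between AD120 and AD394.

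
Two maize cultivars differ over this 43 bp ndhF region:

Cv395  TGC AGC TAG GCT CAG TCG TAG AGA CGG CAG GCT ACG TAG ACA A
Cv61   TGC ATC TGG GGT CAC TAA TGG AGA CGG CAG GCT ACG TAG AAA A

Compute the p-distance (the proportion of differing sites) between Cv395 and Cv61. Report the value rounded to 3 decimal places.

The sequences differ at positions 5 (G/T), 8 (A/G), 11 (C/G), 15 (G/C), 17 (C/A), 18 (G/A), 20 (A/G), 41 (C/A).
There are 8 differences over 43 sites, so p = 8/43 = 0.186.

0.186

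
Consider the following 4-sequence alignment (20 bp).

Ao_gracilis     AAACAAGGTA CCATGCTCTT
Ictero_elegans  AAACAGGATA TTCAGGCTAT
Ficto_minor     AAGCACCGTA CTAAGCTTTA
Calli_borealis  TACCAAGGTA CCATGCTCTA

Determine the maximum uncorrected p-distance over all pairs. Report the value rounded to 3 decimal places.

0.650

Pairwise Hamming distances:
  Ao_gracilis vs Ictero_elegans: 10
  Ao_gracilis vs Ficto_minor: 7
  Ao_gracilis vs Calli_borealis: 3
  Ictero_elegans vs Ficto_minor: 10
  Ictero_elegans vs Calli_borealis: 13
  Ficto_minor vs Calli_borealis: 7
The largest is 13 mismatches, between Ictero_elegans and Calli_borealis; p = 13/20 = 0.650.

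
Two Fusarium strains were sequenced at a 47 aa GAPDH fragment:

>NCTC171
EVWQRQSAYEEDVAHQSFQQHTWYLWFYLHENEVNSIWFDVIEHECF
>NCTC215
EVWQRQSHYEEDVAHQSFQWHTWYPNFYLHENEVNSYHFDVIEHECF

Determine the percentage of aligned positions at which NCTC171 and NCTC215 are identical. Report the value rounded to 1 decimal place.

87.2%

Differing sites — 8:A/H; 20:Q/W; 25:L/P; 26:W/N; 37:I/Y; 38:W/H.
41 of the 47 sites match, so the percent identity is 41/47 × 100 = 87.2%.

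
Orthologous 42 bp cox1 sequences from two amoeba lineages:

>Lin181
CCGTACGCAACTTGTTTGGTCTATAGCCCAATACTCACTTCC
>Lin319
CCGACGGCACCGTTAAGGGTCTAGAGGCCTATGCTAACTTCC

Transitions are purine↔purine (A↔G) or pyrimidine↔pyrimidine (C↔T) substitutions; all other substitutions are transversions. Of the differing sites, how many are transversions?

13

The sequences differ at positions 4 (T/A, transversion), 5 (A/C, transversion), 6 (C/G, transversion), 10 (A/C, transversion), 12 (T/G, transversion), 14 (G/T, transversion), 15 (T/A, transversion), 16 (T/A, transversion), 17 (T/G, transversion), 24 (T/G, transversion), 27 (C/G, transversion), 30 (A/T, transversion), 33 (A/G, transition), 36 (C/A, transversion).
Of the 14 differences, 1 transition and 13 transversions, so the answer is 13.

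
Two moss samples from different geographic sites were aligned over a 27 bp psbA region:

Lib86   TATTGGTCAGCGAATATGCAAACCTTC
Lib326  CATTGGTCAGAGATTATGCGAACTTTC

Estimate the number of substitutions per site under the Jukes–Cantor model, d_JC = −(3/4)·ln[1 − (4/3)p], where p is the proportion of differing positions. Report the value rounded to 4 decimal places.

Differing sites — 1:T/C; 11:C/A; 14:A/T; 20:A/G; 24:C/T.
p = 5/27 = 0.185185.
d = −0.75 · ln(1 − (4/3)·0.185185) = −0.75 · ln(0.753087) = −0.75 · (-0.283575) = 0.2127.

0.2127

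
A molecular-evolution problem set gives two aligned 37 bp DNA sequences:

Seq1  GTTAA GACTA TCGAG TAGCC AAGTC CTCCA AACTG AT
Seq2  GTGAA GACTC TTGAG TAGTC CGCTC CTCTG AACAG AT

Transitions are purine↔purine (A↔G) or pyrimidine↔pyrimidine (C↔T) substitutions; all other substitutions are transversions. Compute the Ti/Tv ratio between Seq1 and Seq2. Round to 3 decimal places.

1.000

The sequences differ at positions 3 (T/G, transversion), 10 (A/C, transversion), 12 (C/T, transition), 19 (C/T, transition), 21 (A/C, transversion), 22 (A/G, transition), 23 (G/C, transversion), 29 (C/T, transition), 30 (A/G, transition), 34 (T/A, transversion).
Of the 10 differences, 5 transitions and 5 transversions, so Ti/Tv = 5/5 = 1.000.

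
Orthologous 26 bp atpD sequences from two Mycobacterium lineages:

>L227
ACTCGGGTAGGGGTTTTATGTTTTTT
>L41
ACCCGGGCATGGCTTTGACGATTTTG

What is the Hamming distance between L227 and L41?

Differing sites — 3:T/C; 8:T/C; 10:G/T; 13:G/C; 17:T/G; 19:T/C; 21:T/A; 26:T/G.
That gives 8 mismatches out of 26 aligned sites, so the Hamming distance is 8.

8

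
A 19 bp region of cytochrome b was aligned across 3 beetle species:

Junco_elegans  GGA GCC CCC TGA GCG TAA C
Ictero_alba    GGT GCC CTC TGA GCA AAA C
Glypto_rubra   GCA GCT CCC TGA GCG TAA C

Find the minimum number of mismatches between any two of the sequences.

Pairwise Hamming distances:
  Junco_elegans vs Ictero_alba: 4
  Junco_elegans vs Glypto_rubra: 2
  Ictero_alba vs Glypto_rubra: 6
The smallest is 2, between Junco_elegans and Glypto_rubra.

2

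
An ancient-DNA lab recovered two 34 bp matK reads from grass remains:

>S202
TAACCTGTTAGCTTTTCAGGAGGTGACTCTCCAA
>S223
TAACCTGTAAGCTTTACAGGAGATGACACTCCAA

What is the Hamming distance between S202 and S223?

The sequences differ at positions 9 (T/A), 16 (T/A), 23 (G/A), 28 (T/A).
That gives 4 mismatches out of 34 aligned sites, so the Hamming distance is 4.

4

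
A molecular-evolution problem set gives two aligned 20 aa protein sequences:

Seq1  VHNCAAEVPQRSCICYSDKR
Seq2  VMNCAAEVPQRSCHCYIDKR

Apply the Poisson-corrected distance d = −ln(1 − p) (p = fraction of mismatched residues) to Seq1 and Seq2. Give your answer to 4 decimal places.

The sequences differ at positions 2 (H/M), 14 (I/H), 17 (S/I).
p = 3/20 = 0.150000.
d = −ln(1 − 0.150000) = −ln(0.850000) = 0.1625.

0.1625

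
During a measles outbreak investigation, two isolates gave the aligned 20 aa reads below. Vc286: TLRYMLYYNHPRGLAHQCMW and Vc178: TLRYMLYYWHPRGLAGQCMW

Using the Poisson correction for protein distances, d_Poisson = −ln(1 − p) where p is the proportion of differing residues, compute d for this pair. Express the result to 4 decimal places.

Differing sites — 9:N/W; 16:H/G.
p = 2/20 = 0.100000.
d = −ln(1 − 0.100000) = −ln(0.900000) = 0.1054.

0.1054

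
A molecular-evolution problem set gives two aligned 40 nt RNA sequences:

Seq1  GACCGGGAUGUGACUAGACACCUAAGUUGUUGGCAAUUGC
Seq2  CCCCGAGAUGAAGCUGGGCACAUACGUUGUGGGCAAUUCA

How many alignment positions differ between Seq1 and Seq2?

13

Differing sites — 1:G/C; 2:A/C; 6:G/A; 11:U/A; 12:G/A; 13:A/G; 16:A/G; 18:A/G; 22:C/A; 25:A/C; 31:U/G; 39:G/C; 40:C/A.
That gives 13 mismatches out of 40 aligned sites, so the Hamming distance is 13.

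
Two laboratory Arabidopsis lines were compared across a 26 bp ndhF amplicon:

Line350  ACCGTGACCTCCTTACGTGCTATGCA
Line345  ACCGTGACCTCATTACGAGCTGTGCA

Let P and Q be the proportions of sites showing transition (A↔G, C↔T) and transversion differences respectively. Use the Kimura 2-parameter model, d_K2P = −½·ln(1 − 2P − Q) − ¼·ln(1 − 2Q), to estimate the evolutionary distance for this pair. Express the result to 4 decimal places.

The sequences differ at positions 12 (C/A, transversion), 18 (T/A, transversion), 22 (A/G, transition).
Of the 3 differences, 1 transition and 2 transversions over 26 sites: P = 1/26 = 0.038462, Q = 2/26 = 0.076923.
d = −0.5·ln(0.846153) − 0.25·ln(0.846154) = −0.5·(-0.167055) − 0.25·(-0.167054) = 0.1253.

0.1253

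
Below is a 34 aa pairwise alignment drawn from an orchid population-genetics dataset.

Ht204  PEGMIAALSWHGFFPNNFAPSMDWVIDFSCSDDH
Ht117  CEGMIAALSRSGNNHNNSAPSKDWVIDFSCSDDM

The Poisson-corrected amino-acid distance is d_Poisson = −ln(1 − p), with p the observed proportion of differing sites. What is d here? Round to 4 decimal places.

0.3075

The sequences differ at positions 1 (P/C), 10 (W/R), 11 (H/S), 13 (F/N), 14 (F/N), 15 (P/H), 18 (F/S), 22 (M/K), 34 (H/M).
p = 9/34 = 0.264706.
d = −ln(1 − 0.264706) = −ln(0.735294) = 0.3075.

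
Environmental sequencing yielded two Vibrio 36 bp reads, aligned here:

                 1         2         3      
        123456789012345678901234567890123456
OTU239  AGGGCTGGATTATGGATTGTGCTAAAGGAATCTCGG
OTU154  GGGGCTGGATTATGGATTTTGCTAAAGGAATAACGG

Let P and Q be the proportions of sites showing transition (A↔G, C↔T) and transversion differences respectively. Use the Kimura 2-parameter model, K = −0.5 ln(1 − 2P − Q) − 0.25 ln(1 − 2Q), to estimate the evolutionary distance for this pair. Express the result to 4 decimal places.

0.1203

The sequences differ at positions 1 (A/G, transition), 19 (G/T, transversion), 32 (C/A, transversion), 33 (T/A, transversion).
Of the 4 differences, 1 transition and 3 transversions over 36 sites: P = 1/36 = 0.027778, Q = 3/36 = 0.083333.
d = −0.5·ln(0.861111) − 0.25·ln(0.833334) = −0.5·(-0.149532) − 0.25·(-0.182321) = 0.1203.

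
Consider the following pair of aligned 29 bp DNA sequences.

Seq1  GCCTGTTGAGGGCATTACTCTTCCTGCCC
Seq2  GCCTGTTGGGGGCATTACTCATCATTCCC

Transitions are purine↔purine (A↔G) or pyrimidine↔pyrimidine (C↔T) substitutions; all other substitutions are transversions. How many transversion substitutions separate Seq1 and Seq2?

3

The sequences differ at positions 9 (A/G, transition), 21 (T/A, transversion), 24 (C/A, transversion), 26 (G/T, transversion).
Of the 4 differences, 1 transition and 3 transversions, so the answer is 3.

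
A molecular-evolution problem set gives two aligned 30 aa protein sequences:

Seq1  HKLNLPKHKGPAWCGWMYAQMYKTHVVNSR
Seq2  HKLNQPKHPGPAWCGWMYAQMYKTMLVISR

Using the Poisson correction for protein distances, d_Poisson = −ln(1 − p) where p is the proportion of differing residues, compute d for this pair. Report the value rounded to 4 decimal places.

0.1823

Mismatches occur at site 5 (L↔Q), site 9 (K↔P), site 25 (H↔M), site 26 (V↔L), site 28 (N↔I).
p = 5/30 = 0.166667.
d = −ln(1 − 0.166667) = −ln(0.833333) = 0.1823.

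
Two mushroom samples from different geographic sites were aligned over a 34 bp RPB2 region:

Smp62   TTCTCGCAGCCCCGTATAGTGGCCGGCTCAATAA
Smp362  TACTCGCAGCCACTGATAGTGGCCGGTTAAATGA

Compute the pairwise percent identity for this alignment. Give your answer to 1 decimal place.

Mismatches occur at site 2 (T/A), site 12 (C/A), site 14 (G/T), site 15 (T/G), site 27 (C/T), site 29 (C/A), site 33 (A/G).
27 of the 34 sites match, so the percent identity is 27/34 × 100 = 79.4%.

79.4%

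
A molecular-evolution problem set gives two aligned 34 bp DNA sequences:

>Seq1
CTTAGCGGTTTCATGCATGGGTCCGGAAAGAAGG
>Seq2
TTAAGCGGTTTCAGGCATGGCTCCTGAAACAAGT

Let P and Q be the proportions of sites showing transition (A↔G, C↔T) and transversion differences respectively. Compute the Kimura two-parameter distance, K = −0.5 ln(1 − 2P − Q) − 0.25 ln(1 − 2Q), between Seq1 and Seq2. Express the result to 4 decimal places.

The sequences differ at positions 1 (C/T, transition), 3 (T/A, transversion), 14 (T/G, transversion), 21 (G/C, transversion), 25 (G/T, transversion), 30 (G/C, transversion), 34 (G/T, transversion).
Of the 7 differences, 1 transition and 6 transversions over 34 sites: P = 1/34 = 0.029412, Q = 6/34 = 0.176471.
d = −0.5·ln(0.764705) − 0.25·ln(0.647058) = −0.5·(-0.268265) − 0.25·(-0.435319) = 0.2430.

0.2430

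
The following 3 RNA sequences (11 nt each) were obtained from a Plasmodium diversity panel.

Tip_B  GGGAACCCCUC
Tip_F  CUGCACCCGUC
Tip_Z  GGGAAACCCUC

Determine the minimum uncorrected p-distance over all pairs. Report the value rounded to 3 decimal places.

0.091

Pairwise Hamming distances:
  Tip_B vs Tip_F: 4
  Tip_B vs Tip_Z: 1
  Tip_F vs Tip_Z: 5
The smallest is 1 mismatch, between Tip_B and Tip_Z; p = 1/11 = 0.091.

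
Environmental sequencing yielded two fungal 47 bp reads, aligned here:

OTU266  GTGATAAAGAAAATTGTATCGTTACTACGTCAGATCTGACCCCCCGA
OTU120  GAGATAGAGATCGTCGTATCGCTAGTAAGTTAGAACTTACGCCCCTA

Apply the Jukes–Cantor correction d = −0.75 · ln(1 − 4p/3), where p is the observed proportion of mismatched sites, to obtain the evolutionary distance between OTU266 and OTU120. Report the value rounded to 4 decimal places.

Differing sites — 2:T/A; 7:A/G; 11:A/T; 12:A/C; 13:A/G; 15:T/C; 22:T/C; 25:C/G; 28:C/A; 31:C/T; 35:T/A; 38:G/T; 41:C/G; 46:G/T.
p = 14/47 = 0.297872.
d = −0.75 · ln(1 − (4/3)·0.297872) = −0.75 · ln(0.602837) = −0.75 · (-0.506108) = 0.3796.

0.3796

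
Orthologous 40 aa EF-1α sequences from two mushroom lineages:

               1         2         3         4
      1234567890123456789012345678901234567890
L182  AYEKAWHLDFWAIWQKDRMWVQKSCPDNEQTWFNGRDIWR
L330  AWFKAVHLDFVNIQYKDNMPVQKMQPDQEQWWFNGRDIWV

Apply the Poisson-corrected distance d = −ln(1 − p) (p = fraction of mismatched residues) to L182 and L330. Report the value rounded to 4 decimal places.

Mismatches occur at site 2 (Y↔W), site 3 (E↔F), site 6 (W↔V), site 11 (W↔V), site 12 (A↔N), site 14 (W↔Q), site 15 (Q↔Y), site 18 (R↔N), site 20 (W↔P), site 24 (S↔M), site 25 (C↔Q), site 28 (N↔Q), site 31 (T↔W), site 40 (R↔V).
p = 14/40 = 0.350000.
d = −ln(1 − 0.350000) = −ln(0.650000) = 0.4308.

0.4308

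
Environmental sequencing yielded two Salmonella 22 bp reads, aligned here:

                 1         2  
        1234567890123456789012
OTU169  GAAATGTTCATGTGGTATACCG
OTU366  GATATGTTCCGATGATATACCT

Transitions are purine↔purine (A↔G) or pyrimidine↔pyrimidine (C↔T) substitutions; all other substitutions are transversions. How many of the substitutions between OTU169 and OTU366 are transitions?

Differing sites — 3:A/T (Tv); 10:A/C (Tv); 11:T/G (Tv); 12:G/A (Ti); 15:G/A (Ti); 22:G/T (Tv).
Of the 6 differences, 2 transitions and 4 transversions, so the answer is 2.

2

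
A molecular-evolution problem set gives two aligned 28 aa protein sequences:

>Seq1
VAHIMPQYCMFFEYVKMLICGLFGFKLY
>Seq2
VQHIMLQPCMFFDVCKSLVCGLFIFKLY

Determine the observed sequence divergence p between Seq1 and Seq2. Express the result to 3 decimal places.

The sequences differ at positions 2 (A/Q), 6 (P/L), 8 (Y/P), 13 (E/D), 14 (Y/V), 15 (V/C), 17 (M/S), 19 (I/V), 24 (G/I).
There are 9 differences over 28 sites, so p = 9/28 = 0.321.

0.321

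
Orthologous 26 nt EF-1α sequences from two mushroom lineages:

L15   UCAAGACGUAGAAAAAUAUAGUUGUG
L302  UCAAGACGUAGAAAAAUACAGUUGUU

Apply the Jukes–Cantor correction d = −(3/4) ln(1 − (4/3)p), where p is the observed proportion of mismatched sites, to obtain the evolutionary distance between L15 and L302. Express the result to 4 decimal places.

0.0812

The sequences differ at positions 19 (U/C), 26 (G/U).
p = 2/26 = 0.076923.
d = −0.75 · ln(1 − (4/3)·0.076923) = −0.75 · ln(0.897436) = −0.75 · (-0.108213) = 0.0812.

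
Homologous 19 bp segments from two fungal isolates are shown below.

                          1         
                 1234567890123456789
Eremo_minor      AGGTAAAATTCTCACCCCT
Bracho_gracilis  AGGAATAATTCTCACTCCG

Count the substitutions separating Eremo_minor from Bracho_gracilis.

4

Mismatches occur at site 4 (T↔A), site 6 (A↔T), site 16 (C↔T), site 19 (T↔G).
That gives 4 mismatches out of 19 aligned sites, so the Hamming distance is 4.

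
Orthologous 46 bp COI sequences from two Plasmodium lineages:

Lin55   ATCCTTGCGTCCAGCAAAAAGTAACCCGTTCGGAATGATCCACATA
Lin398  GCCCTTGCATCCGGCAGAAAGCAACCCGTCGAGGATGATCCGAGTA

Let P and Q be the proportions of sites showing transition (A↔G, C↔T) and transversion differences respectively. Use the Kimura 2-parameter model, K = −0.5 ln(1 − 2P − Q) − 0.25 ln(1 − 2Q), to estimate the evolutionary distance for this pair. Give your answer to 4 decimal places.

Mismatches occur at site 1 (A→G, transition), site 2 (T→C, transition), site 9 (G→A, transition), site 13 (A→G, transition), site 17 (A→G, transition), site 22 (T→C, transition), site 30 (T→C, transition), site 31 (C→G, transversion), site 32 (G→A, transition), site 34 (A→G, transition), site 42 (A→G, transition), site 43 (C→A, transversion), site 44 (A→G, transition).
Of the 13 differences, 11 transitions and 2 transversions over 46 sites: P = 11/46 = 0.239130, Q = 2/46 = 0.043478.
d = −0.5·ln(0.478262) − 0.25·ln(0.913044) = −0.5·(-0.737597) − 0.25·(-0.090971) = 0.3915.

0.3915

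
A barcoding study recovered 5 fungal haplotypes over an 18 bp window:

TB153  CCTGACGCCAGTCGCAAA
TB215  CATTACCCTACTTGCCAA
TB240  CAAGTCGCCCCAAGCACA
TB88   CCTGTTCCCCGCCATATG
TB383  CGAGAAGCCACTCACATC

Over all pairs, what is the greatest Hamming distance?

14

Pairwise Hamming distances:
  TB153 vs TB215: 7
  TB153 vs TB240: 8
  TB153 vs TB88: 9
  TB153 vs TB383: 7
  TB215 vs TB240: 10
  TB215 vs TB88: 14
  TB215 vs TB383: 11
  TB240 vs TB88: 11
  TB240 vs TB383: 9
  TB88 vs TB383: 10
The largest is 14, between TB215 and TB88.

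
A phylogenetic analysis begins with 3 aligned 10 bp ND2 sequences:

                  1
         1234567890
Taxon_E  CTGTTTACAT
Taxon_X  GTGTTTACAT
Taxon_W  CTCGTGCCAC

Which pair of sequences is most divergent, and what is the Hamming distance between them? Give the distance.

Pairwise Hamming distances:
  Taxon_E vs Taxon_X: 1
  Taxon_E vs Taxon_W: 5
  Taxon_X vs Taxon_W: 6
The largest is 6, between Taxon_X and Taxon_W.

6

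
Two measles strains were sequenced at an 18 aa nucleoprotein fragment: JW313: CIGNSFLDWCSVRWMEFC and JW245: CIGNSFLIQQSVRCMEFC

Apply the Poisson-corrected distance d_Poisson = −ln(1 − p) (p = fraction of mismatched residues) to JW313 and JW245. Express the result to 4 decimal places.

The sequences differ at positions 8 (D/I), 9 (W/Q), 10 (C/Q), 14 (W/C).
p = 4/18 = 0.222222.
d = −ln(1 − 0.222222) = −ln(0.777778) = 0.2513.

0.2513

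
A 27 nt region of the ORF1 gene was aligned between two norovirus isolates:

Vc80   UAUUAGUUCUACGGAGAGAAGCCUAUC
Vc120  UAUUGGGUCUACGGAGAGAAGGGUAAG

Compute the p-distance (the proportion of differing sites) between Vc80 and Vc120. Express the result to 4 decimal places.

Mismatches occur at site 5 (A/G), site 7 (U/G), site 22 (C/G), site 23 (C/G), site 26 (U/A), site 27 (C/G).
There are 6 differences over 27 sites, so p = 6/27 = 0.2222.

0.2222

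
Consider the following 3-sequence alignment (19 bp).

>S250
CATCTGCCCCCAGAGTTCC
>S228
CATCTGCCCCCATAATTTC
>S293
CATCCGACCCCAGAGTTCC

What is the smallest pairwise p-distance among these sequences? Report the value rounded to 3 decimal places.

0.105

Pairwise Hamming distances:
  S250 vs S228: 3
  S250 vs S293: 2
  S228 vs S293: 5
The smallest is 2 mismatches, between S250 and S293; p = 2/19 = 0.105.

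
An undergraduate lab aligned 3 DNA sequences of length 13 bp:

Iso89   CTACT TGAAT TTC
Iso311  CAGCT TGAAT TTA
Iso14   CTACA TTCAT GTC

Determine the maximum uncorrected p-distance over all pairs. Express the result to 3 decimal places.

0.538

Pairwise Hamming distances:
  Iso89 vs Iso311: 3
  Iso89 vs Iso14: 4
  Iso311 vs Iso14: 7
The largest is 7 mismatches, between Iso311 and Iso14; p = 7/13 = 0.538.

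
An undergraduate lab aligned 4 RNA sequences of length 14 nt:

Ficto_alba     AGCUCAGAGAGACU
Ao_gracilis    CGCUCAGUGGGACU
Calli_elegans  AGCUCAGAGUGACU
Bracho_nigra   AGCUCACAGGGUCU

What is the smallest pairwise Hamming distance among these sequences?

1

Pairwise Hamming distances:
  Ficto_alba vs Ao_gracilis: 3
  Ficto_alba vs Calli_elegans: 1
  Ficto_alba vs Bracho_nigra: 3
  Ao_gracilis vs Calli_elegans: 3
  Ao_gracilis vs Bracho_nigra: 4
  Calli_elegans vs Bracho_nigra: 3
The smallest is 1, between Ficto_alba and Calli_elegans.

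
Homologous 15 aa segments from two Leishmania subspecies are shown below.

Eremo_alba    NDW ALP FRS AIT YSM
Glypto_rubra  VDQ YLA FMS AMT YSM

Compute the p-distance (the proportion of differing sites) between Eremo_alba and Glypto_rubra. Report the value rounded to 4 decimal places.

Differing sites — 1:N/V; 3:W/Q; 4:A/Y; 6:P/A; 8:R/M; 11:I/M.
There are 6 differences over 15 sites, so p = 6/15 = 0.4000.

0.4000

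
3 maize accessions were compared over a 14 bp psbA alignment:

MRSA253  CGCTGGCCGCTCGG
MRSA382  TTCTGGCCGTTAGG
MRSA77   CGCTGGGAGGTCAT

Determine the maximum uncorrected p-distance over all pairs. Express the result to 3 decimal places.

Pairwise Hamming distances:
  MRSA253 vs MRSA382: 4
  MRSA253 vs MRSA77: 5
  MRSA382 vs MRSA77: 8
The largest is 8 mismatches, between MRSA382 and MRSA77; p = 8/14 = 0.571.

0.571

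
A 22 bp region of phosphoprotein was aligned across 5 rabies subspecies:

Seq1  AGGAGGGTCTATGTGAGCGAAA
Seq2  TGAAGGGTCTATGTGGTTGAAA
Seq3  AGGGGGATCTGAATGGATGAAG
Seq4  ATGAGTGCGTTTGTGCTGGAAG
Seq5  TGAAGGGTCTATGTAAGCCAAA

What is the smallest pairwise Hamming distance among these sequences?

4

Pairwise Hamming distances:
  Seq1 vs Seq2: 5
  Seq1 vs Seq3: 9
  Seq1 vs Seq4: 9
  Seq1 vs Seq5: 4
  Seq2 vs Seq3: 9
  Seq2 vs Seq4: 10
  Seq2 vs Seq5: 5
  Seq3 vs Seq4: 12
  Seq3 vs Seq5: 13
  Seq4 vs Seq5: 13
The smallest is 4, between Seq1 and Seq5.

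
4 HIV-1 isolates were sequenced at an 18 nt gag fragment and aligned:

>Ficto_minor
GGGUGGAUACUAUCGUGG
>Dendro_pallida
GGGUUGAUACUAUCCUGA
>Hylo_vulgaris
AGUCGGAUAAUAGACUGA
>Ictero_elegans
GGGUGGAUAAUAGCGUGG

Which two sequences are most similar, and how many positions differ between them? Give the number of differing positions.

Pairwise Hamming distances:
  Ficto_minor vs Dendro_pallida: 3
  Ficto_minor vs Hylo_vulgaris: 8
  Ficto_minor vs Ictero_elegans: 2
  Dendro_pallida vs Hylo_vulgaris: 7
  Dendro_pallida vs Ictero_elegans: 5
  Hylo_vulgaris vs Ictero_elegans: 6
The smallest is 2, between Ficto_minor and Ictero_elegans.

2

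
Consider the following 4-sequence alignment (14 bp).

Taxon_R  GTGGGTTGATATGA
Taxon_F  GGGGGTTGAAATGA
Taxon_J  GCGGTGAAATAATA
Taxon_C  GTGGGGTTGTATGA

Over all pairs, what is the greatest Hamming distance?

8

Pairwise Hamming distances:
  Taxon_R vs Taxon_F: 2
  Taxon_R vs Taxon_J: 7
  Taxon_R vs Taxon_C: 3
  Taxon_F vs Taxon_J: 8
  Taxon_F vs Taxon_C: 5
  Taxon_J vs Taxon_C: 7
The largest is 8, between Taxon_F and Taxon_J.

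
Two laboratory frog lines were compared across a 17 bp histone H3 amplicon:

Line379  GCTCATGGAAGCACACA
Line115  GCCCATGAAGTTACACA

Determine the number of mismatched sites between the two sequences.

5

Differing sites — 3:T/C; 8:G/A; 10:A/G; 11:G/T; 12:C/T.
That gives 5 mismatches out of 17 aligned sites, so the Hamming distance is 5.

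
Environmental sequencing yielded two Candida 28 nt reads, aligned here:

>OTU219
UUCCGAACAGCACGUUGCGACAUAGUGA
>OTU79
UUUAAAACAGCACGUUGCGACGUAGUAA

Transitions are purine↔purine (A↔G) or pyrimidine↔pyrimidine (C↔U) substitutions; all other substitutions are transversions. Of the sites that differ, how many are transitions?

4

Differing sites — 3:C/U (Ti); 4:C/A (Tv); 5:G/A (Ti); 22:A/G (Ti); 27:G/A (Ti).
Of the 5 differences, 4 transitions and 1 transversion, so the answer is 4.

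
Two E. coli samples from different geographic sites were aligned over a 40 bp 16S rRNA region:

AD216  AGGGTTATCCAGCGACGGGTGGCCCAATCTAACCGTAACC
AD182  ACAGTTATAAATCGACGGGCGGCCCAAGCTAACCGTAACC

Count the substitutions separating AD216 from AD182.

Differing sites — 2:G/C; 3:G/A; 9:C/A; 10:C/A; 12:G/T; 20:T/C; 28:T/G.
That gives 7 mismatches out of 40 aligned sites, so the Hamming distance is 7.

7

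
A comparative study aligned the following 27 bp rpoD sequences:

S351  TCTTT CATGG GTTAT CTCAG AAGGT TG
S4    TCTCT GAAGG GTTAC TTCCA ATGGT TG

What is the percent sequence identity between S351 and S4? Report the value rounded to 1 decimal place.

70.4%

Mismatches occur at site 4 (T↔C), site 6 (C↔G), site 8 (T↔A), site 15 (T↔C), site 16 (C↔T), site 19 (A↔C), site 20 (G↔A), site 22 (A↔T).
19 of the 27 sites match, so the percent identity is 19/27 × 100 = 70.4%.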